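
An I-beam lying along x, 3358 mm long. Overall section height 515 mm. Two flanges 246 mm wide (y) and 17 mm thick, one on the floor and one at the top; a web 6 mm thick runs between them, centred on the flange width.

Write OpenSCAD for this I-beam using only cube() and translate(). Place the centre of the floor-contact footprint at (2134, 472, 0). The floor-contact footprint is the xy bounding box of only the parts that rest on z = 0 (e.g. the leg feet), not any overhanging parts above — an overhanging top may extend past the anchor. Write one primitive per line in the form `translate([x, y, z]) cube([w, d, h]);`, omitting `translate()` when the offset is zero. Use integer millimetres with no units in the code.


translate([455, 349, 0]) cube([3358, 246, 17]);
translate([455, 469, 17]) cube([3358, 6, 481]);
translate([455, 349, 498]) cube([3358, 246, 17]);


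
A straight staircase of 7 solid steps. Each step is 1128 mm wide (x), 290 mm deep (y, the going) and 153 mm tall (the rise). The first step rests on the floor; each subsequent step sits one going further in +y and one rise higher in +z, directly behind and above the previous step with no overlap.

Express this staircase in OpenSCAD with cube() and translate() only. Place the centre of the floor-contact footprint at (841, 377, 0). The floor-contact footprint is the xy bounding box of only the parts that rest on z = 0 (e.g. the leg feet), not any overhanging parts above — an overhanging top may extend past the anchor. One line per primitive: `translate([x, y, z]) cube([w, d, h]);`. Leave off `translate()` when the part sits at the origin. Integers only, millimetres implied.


translate([277, 232, 0]) cube([1128, 290, 153]);
translate([277, 522, 153]) cube([1128, 290, 153]);
translate([277, 812, 306]) cube([1128, 290, 153]);
translate([277, 1102, 459]) cube([1128, 290, 153]);
translate([277, 1392, 612]) cube([1128, 290, 153]);
translate([277, 1682, 765]) cube([1128, 290, 153]);
translate([277, 1972, 918]) cube([1128, 290, 153]);


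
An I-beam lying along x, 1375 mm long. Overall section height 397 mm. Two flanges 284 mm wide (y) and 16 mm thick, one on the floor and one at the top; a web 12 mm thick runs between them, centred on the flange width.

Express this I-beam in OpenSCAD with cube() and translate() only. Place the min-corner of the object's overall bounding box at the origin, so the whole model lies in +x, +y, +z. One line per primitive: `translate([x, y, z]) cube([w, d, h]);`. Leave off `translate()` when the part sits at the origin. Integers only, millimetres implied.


cube([1375, 284, 16]);
translate([0, 136, 16]) cube([1375, 12, 365]);
translate([0, 0, 381]) cube([1375, 284, 16]);


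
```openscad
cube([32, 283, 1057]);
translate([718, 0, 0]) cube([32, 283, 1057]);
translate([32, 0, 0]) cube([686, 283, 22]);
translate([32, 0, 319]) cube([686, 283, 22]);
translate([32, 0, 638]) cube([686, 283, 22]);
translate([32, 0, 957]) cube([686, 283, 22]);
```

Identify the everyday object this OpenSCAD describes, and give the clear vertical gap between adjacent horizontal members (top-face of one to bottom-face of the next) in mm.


A bookshelf. The clear shelf gap is 297 mm.

Two tall side panels with 4 horizontal boards between them — a bookshelf. The first two shelf undersides are at z = 0 and z = 319; with shelf thickness 22, the clear gap is 319 − 0 − 22 = 297 mm.


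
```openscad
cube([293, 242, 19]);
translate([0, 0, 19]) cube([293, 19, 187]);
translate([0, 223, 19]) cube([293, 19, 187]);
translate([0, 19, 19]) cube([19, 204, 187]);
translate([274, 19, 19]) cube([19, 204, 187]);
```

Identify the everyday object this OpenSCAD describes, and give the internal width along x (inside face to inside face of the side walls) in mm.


An open box. The internal width is 255 mm.

A 293×242 base slab with four walls standing on it — an open box. The base is 293 mm wide and the walls are 19 mm thick, so the internal width is 293 − 2 × 19 = 255 mm.


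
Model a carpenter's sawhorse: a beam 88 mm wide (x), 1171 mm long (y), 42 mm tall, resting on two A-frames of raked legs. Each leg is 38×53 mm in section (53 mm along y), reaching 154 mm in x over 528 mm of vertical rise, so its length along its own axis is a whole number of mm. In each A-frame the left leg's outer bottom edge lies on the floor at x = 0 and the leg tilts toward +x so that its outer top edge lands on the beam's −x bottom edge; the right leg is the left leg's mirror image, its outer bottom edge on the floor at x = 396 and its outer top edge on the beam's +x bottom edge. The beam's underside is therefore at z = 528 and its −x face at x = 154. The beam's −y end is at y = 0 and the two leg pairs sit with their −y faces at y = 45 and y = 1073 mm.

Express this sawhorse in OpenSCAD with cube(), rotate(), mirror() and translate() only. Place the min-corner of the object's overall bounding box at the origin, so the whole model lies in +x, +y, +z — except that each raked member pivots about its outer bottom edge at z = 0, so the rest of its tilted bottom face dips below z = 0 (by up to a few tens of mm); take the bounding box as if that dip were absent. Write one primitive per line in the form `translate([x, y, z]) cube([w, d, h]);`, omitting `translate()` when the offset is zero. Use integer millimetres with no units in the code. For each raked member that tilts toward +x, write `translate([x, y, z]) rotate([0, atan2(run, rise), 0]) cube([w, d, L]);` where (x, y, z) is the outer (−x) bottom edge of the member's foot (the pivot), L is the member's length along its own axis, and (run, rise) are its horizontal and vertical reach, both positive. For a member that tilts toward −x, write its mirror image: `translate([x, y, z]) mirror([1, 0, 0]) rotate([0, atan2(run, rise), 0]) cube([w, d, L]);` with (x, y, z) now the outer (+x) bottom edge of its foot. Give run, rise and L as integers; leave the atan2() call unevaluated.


translate([154, 0, 528]) cube([88, 1171, 42]);
translate([0, 45, 0]) rotate([0, atan2(154, 528), 0]) cube([38, 53, 550]);
translate([396, 45, 0]) mirror([1, 0, 0]) rotate([0, atan2(154, 528), 0]) cube([38, 53, 550]);
translate([0, 1073, 0]) rotate([0, atan2(154, 528), 0]) cube([38, 53, 550]);
translate([396, 1073, 0]) mirror([1, 0, 0]) rotate([0, atan2(154, 528), 0]) cube([38, 53, 550]);


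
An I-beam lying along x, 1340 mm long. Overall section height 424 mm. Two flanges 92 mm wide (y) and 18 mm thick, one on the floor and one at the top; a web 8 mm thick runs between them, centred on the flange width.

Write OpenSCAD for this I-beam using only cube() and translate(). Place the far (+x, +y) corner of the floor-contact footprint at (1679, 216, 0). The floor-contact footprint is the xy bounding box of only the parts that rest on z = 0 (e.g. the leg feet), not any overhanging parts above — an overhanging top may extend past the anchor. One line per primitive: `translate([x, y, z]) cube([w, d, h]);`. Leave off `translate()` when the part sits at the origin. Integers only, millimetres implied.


translate([339, 124, 0]) cube([1340, 92, 18]);
translate([339, 166, 18]) cube([1340, 8, 388]);
translate([339, 124, 406]) cube([1340, 92, 18]);


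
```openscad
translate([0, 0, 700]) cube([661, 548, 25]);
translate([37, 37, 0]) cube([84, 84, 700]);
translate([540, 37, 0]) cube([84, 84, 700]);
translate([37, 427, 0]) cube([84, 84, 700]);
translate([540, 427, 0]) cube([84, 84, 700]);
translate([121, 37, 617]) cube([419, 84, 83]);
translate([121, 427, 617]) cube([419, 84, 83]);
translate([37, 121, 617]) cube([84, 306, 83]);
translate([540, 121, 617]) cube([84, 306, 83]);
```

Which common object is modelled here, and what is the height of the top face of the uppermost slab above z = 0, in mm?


A table. The table height is 725 mm.

A 661×548×25 slab sits at z = 700 on four 84 mm square posts — a table. The top surface is at 700 + 25 = 725 mm.


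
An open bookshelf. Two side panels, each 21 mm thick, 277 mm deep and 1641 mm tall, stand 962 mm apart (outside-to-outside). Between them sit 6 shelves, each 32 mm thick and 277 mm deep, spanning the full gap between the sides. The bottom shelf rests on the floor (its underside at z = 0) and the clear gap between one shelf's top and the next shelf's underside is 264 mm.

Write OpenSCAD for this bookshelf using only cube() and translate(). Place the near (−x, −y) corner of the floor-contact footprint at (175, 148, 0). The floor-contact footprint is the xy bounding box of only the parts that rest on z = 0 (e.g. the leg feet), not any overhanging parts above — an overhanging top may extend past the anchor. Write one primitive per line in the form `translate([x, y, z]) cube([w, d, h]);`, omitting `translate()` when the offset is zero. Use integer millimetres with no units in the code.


translate([175, 148, 0]) cube([21, 277, 1641]);
translate([1116, 148, 0]) cube([21, 277, 1641]);
translate([196, 148, 0]) cube([920, 277, 32]);
translate([196, 148, 296]) cube([920, 277, 32]);
translate([196, 148, 592]) cube([920, 277, 32]);
translate([196, 148, 888]) cube([920, 277, 32]);
translate([196, 148, 1184]) cube([920, 277, 32]);
translate([196, 148, 1480]) cube([920, 277, 32]);


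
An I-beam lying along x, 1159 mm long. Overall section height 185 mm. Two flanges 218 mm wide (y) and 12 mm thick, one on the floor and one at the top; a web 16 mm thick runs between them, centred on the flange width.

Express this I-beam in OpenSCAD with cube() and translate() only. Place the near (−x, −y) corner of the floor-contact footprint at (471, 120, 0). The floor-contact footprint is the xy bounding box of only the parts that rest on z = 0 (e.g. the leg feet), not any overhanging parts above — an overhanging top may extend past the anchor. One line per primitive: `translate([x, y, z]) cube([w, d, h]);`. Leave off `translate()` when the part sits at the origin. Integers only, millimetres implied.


translate([471, 120, 0]) cube([1159, 218, 12]);
translate([471, 221, 12]) cube([1159, 16, 161]);
translate([471, 120, 173]) cube([1159, 218, 12]);


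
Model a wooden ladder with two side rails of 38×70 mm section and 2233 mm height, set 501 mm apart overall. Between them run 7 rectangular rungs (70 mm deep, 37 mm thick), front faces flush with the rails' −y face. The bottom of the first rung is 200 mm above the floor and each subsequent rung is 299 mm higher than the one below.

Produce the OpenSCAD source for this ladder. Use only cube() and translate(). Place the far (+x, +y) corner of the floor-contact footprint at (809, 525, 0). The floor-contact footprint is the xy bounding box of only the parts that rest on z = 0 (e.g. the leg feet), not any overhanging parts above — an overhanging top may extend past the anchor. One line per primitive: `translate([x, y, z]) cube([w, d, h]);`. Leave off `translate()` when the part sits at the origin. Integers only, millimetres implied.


// rung span = 501 - 2*38 = 425
// rung[k] z = 200 + k*299
translate([308, 455, 0]) cube([38, 70, 2233]);
translate([771, 455, 0]) cube([38, 70, 2233]);
translate([346, 455, 200]) cube([425, 70, 37]);
translate([346, 455, 499]) cube([425, 70, 37]);
translate([346, 455, 798]) cube([425, 70, 37]);
translate([346, 455, 1097]) cube([425, 70, 37]);
translate([346, 455, 1396]) cube([425, 70, 37]);
translate([346, 455, 1695]) cube([425, 70, 37]);
translate([346, 455, 1994]) cube([425, 70, 37]);


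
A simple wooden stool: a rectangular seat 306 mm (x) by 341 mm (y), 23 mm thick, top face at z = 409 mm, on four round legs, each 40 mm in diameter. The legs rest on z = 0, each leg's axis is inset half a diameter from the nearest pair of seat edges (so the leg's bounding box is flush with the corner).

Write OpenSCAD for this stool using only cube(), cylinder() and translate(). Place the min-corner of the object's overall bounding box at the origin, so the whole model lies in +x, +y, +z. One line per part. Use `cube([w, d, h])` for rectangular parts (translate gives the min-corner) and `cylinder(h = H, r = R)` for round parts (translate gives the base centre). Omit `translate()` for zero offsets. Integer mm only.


translate([0, 0, 386]) cube([306, 341, 23]);
translate([20, 20, 0]) cylinder(h = 386, r = 20);
translate([286, 20, 0]) cylinder(h = 386, r = 20);
translate([20, 321, 0]) cylinder(h = 386, r = 20);
translate([286, 321, 0]) cylinder(h = 386, r = 20);


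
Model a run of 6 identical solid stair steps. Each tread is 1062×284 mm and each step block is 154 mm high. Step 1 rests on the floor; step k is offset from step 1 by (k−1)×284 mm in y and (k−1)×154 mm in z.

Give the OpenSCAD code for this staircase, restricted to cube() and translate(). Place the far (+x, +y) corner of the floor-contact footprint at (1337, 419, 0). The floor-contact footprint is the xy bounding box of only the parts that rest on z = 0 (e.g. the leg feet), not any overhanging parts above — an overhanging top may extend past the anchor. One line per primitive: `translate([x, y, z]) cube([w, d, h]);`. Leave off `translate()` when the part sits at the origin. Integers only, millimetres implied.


translate([275, 135, 0]) cube([1062, 284, 154]);
translate([275, 419, 154]) cube([1062, 284, 154]);
translate([275, 703, 308]) cube([1062, 284, 154]);
translate([275, 987, 462]) cube([1062, 284, 154]);
translate([275, 1271, 616]) cube([1062, 284, 154]);
translate([275, 1555, 770]) cube([1062, 284, 154]);


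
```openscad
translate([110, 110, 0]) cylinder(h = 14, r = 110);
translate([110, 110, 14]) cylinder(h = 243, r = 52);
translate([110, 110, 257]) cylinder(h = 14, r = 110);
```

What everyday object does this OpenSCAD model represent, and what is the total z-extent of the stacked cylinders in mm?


A spool. The overall height is 271 mm.

Three coaxial cylinders, large–small–large — a spool. Two 14 mm flanges and a 243 mm core give 14 + 243 + 14 = 271 mm.


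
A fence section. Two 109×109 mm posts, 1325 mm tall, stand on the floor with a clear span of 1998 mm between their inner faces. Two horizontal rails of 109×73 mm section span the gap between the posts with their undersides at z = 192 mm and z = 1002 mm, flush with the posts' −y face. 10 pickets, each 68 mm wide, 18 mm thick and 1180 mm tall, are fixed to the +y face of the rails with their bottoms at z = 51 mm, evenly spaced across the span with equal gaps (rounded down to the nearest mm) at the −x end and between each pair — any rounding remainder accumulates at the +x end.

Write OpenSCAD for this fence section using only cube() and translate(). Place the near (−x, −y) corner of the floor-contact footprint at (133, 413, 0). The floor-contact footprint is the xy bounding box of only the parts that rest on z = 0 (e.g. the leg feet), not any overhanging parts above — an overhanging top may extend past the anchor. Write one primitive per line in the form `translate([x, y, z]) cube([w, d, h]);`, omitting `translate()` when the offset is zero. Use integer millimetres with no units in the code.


translate([133, 413, 0]) cube([109, 109, 1325]);
translate([2240, 413, 0]) cube([109, 109, 1325]);
translate([242, 413, 192]) cube([1998, 109, 73]);
translate([242, 413, 1002]) cube([1998, 109, 73]);
translate([361, 522, 51]) cube([68, 18, 1180]);
translate([548, 522, 51]) cube([68, 18, 1180]);
translate([735, 522, 51]) cube([68, 18, 1180]);
translate([922, 522, 51]) cube([68, 18, 1180]);
translate([1109, 522, 51]) cube([68, 18, 1180]);
translate([1296, 522, 51]) cube([68, 18, 1180]);
translate([1483, 522, 51]) cube([68, 18, 1180]);
translate([1670, 522, 51]) cube([68, 18, 1180]);
translate([1857, 522, 51]) cube([68, 18, 1180]);
translate([2044, 522, 51]) cube([68, 18, 1180]);


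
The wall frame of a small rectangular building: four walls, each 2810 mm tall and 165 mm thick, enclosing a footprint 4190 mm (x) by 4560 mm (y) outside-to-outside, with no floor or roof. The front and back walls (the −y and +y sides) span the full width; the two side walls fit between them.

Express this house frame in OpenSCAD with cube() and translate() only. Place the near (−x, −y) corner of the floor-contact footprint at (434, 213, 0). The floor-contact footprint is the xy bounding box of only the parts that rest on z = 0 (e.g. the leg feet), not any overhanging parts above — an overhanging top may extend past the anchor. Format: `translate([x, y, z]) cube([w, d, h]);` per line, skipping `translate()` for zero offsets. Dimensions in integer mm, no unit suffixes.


translate([434, 213, 0]) cube([4190, 165, 2810]);
translate([434, 4608, 0]) cube([4190, 165, 2810]);
translate([434, 378, 0]) cube([165, 4230, 2810]);
translate([4459, 378, 0]) cube([165, 4230, 2810]);


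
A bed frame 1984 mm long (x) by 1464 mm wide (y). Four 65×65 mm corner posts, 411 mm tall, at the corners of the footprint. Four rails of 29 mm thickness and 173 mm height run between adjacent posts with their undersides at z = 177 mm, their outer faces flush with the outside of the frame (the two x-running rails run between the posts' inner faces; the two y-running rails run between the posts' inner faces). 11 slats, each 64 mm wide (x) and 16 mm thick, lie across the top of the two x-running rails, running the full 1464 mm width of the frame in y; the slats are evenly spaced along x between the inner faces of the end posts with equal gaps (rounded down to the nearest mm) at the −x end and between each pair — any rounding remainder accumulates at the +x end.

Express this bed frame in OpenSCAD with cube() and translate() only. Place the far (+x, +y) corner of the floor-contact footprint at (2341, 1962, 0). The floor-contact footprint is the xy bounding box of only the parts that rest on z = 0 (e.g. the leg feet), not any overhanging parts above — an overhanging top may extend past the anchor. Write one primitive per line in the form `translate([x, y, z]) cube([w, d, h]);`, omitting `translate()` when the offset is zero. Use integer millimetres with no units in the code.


// slat z = rail_z + rail_h = 177 + 173 = 350
// slat gap = ⌊(1854 − 11·64) / 12⌋ = 95
translate([357, 498, 0]) cube([65, 65, 411]);
translate([357, 1897, 0]) cube([65, 65, 411]);
translate([2276, 498, 0]) cube([65, 65, 411]);
translate([2276, 1897, 0]) cube([65, 65, 411]);
translate([422, 498, 177]) cube([1854, 29, 173]);
translate([422, 1933, 177]) cube([1854, 29, 173]);
translate([357, 563, 177]) cube([29, 1334, 173]);
translate([2312, 563, 177]) cube([29, 1334, 173]);
translate([517, 498, 350]) cube([64, 1464, 16]);
translate([676, 498, 350]) cube([64, 1464, 16]);
translate([835, 498, 350]) cube([64, 1464, 16]);
translate([994, 498, 350]) cube([64, 1464, 16]);
translate([1153, 498, 350]) cube([64, 1464, 16]);
translate([1312, 498, 350]) cube([64, 1464, 16]);
translate([1471, 498, 350]) cube([64, 1464, 16]);
translate([1630, 498, 350]) cube([64, 1464, 16]);
translate([1789, 498, 350]) cube([64, 1464, 16]);
translate([1948, 498, 350]) cube([64, 1464, 16]);
translate([2107, 498, 350]) cube([64, 1464, 16]);


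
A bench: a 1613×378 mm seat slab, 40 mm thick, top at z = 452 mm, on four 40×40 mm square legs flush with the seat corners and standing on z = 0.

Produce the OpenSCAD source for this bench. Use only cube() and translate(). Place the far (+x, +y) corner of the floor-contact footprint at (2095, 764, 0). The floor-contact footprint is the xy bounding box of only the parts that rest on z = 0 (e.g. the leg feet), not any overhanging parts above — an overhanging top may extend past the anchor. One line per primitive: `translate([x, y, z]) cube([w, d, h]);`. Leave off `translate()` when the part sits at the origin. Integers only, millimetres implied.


// leg_h = 452 − 40 = 412
translate([482, 386, 412]) cube([1613, 378, 40]);
translate([482, 386, 0]) cube([40, 40, 412]);
translate([482, 724, 0]) cube([40, 40, 412]);
translate([2055, 386, 0]) cube([40, 40, 412]);
translate([2055, 724, 0]) cube([40, 40, 412]);


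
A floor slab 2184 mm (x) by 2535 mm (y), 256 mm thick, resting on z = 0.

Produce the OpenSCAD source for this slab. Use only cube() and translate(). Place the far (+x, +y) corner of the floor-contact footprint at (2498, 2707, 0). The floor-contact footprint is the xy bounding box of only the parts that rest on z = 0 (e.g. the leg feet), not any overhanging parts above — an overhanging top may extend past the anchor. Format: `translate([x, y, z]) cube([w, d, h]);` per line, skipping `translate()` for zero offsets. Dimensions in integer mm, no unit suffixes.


translate([314, 172, 0]) cube([2184, 2535, 256]);


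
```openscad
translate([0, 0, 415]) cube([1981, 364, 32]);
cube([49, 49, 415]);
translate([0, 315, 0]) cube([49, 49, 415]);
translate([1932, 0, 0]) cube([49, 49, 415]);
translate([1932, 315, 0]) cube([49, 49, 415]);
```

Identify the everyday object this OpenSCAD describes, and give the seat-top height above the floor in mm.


A bench. The seat-top height is 447 mm.

A long slab on four corner posts — a bench. The slab sits at z = 415 with thickness 32, so the top is 415 + 32 = 447 mm.


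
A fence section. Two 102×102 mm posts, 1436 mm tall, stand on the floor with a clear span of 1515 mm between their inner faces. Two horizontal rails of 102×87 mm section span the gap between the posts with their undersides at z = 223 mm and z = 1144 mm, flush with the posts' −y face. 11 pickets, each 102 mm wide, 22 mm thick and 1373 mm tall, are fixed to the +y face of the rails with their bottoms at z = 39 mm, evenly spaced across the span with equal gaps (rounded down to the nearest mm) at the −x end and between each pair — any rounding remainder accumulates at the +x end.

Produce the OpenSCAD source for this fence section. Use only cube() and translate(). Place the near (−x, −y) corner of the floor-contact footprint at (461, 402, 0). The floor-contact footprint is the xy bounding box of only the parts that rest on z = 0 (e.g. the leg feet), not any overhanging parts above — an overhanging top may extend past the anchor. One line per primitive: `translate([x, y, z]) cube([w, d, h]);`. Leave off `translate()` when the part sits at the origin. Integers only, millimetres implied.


translate([461, 402, 0]) cube([102, 102, 1436]);
translate([2078, 402, 0]) cube([102, 102, 1436]);
translate([563, 402, 223]) cube([1515, 102, 87]);
translate([563, 402, 1144]) cube([1515, 102, 87]);
translate([595, 504, 39]) cube([102, 22, 1373]);
translate([729, 504, 39]) cube([102, 22, 1373]);
translate([863, 504, 39]) cube([102, 22, 1373]);
translate([997, 504, 39]) cube([102, 22, 1373]);
translate([1131, 504, 39]) cube([102, 22, 1373]);
translate([1265, 504, 39]) cube([102, 22, 1373]);
translate([1399, 504, 39]) cube([102, 22, 1373]);
translate([1533, 504, 39]) cube([102, 22, 1373]);
translate([1667, 504, 39]) cube([102, 22, 1373]);
translate([1801, 504, 39]) cube([102, 22, 1373]);
translate([1935, 504, 39]) cube([102, 22, 1373]);


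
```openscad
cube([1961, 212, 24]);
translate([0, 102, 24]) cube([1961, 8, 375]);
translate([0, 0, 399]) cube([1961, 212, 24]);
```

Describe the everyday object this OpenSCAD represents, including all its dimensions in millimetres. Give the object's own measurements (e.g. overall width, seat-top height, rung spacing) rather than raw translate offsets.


An I-beam lying along x, 1961 mm long. Overall section height 423 mm. Two flanges 212 mm wide (y) and 24 mm thick, one on the floor and one at the top; a web 8 mm thick runs between them, centred on the flange width.


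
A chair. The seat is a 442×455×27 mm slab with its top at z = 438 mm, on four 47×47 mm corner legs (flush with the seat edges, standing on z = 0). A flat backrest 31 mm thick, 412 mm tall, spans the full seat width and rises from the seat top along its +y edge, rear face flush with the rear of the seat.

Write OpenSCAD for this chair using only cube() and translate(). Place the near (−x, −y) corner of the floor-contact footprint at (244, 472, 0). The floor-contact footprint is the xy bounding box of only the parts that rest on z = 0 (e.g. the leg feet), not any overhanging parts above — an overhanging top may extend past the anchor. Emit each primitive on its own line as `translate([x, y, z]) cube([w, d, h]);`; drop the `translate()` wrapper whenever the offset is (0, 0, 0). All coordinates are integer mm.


translate([244, 472, 411]) cube([442, 455, 27]);
translate([244, 472, 0]) cube([47, 47, 411]);
translate([639, 472, 0]) cube([47, 47, 411]);
translate([244, 880, 0]) cube([47, 47, 411]);
translate([639, 880, 0]) cube([47, 47, 411]);
translate([244, 896, 438]) cube([442, 31, 412]);


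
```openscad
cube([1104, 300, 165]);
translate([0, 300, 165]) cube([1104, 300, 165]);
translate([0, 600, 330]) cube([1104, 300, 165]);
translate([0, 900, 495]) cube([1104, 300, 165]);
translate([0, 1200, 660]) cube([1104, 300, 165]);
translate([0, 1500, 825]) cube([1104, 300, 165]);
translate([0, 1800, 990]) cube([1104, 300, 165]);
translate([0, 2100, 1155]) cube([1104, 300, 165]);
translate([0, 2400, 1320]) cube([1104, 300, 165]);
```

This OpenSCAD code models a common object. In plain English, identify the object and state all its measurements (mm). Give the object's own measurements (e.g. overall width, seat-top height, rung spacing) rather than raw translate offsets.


A straight staircase of 9 solid steps. Each step is 1104 mm wide (x), 300 mm deep (y, the going) and 165 mm tall (the rise). The first step rests on the floor; each subsequent step sits one going further in +y and one rise higher in +z, directly behind and above the previous step with no overlap.


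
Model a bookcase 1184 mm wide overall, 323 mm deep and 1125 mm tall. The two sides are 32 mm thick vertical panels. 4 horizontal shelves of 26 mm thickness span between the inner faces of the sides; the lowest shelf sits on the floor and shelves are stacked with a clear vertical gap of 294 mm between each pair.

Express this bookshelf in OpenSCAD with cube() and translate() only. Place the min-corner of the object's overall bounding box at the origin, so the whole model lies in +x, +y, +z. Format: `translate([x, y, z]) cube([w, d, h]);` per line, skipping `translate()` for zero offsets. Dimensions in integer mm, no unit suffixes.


cube([32, 323, 1125]);
translate([1152, 0, 0]) cube([32, 323, 1125]);
translate([32, 0, 0]) cube([1120, 323, 26]);
translate([32, 0, 320]) cube([1120, 323, 26]);
translate([32, 0, 640]) cube([1120, 323, 26]);
translate([32, 0, 960]) cube([1120, 323, 26]);


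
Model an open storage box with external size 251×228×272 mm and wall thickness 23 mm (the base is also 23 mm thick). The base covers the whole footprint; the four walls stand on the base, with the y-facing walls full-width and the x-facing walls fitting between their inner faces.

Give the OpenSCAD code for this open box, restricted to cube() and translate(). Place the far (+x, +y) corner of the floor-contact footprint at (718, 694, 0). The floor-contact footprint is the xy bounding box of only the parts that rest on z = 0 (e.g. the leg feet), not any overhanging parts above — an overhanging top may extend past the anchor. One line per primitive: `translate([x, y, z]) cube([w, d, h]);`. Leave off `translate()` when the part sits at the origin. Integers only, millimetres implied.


translate([467, 466, 0]) cube([251, 228, 23]);
translate([467, 466, 23]) cube([251, 23, 249]);
translate([467, 671, 23]) cube([251, 23, 249]);
translate([467, 489, 23]) cube([23, 182, 249]);
translate([695, 489, 23]) cube([23, 182, 249]);


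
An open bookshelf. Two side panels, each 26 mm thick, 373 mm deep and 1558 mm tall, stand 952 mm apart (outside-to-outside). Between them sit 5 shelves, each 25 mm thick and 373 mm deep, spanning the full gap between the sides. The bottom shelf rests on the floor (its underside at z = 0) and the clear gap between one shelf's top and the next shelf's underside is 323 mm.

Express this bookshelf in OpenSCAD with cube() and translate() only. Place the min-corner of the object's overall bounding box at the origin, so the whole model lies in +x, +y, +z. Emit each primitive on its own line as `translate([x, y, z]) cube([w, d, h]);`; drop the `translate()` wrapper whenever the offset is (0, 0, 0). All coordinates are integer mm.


cube([26, 373, 1558]);
translate([926, 0, 0]) cube([26, 373, 1558]);
translate([26, 0, 0]) cube([900, 373, 25]);
translate([26, 0, 348]) cube([900, 373, 25]);
translate([26, 0, 696]) cube([900, 373, 25]);
translate([26, 0, 1044]) cube([900, 373, 25]);
translate([26, 0, 1392]) cube([900, 373, 25]);


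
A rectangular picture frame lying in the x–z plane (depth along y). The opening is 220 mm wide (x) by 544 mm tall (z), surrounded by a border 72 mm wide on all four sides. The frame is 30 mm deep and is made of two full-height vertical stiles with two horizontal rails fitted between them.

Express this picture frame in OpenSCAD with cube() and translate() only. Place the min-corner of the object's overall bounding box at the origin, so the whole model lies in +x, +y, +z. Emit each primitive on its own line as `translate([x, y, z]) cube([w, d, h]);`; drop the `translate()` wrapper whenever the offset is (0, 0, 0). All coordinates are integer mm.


cube([72, 30, 688]);
translate([292, 0, 0]) cube([72, 30, 688]);
translate([72, 0, 0]) cube([220, 30, 72]);
translate([72, 0, 616]) cube([220, 30, 72]);


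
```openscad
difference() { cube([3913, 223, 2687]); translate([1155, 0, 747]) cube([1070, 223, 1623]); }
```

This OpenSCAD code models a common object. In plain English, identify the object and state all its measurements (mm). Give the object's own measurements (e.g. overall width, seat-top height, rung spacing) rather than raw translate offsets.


A wall 3913 mm long (x), 223 mm thick (y), 2687 mm tall, with a rectangular window opening cut through it. The opening is 1070 mm wide and 1623 mm tall; its sill is at z = 747 mm and its near (−x) edge is 1155 mm from the wall's −x end. The opening passes through the full wall thickness.


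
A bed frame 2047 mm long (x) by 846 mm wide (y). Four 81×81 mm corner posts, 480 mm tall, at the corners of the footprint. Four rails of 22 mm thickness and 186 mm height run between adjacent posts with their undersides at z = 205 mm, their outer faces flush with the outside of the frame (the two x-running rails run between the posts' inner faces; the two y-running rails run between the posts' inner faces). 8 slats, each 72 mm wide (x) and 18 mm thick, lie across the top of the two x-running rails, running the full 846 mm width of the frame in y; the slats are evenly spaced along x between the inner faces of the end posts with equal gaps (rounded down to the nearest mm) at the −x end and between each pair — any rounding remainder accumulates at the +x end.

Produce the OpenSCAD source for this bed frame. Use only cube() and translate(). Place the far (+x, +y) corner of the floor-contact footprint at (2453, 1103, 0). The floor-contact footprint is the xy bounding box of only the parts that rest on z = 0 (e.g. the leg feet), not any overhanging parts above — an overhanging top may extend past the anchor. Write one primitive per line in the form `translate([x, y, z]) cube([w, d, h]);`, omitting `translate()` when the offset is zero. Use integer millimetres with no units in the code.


translate([406, 257, 0]) cube([81, 81, 480]);
translate([406, 1022, 0]) cube([81, 81, 480]);
translate([2372, 257, 0]) cube([81, 81, 480]);
translate([2372, 1022, 0]) cube([81, 81, 480]);
translate([487, 257, 205]) cube([1885, 22, 186]);
translate([487, 1081, 205]) cube([1885, 22, 186]);
translate([406, 338, 205]) cube([22, 684, 186]);
translate([2431, 338, 205]) cube([22, 684, 186]);
translate([632, 257, 391]) cube([72, 846, 18]);
translate([849, 257, 391]) cube([72, 846, 18]);
translate([1066, 257, 391]) cube([72, 846, 18]);
translate([1283, 257, 391]) cube([72, 846, 18]);
translate([1500, 257, 391]) cube([72, 846, 18]);
translate([1717, 257, 391]) cube([72, 846, 18]);
translate([1934, 257, 391]) cube([72, 846, 18]);
translate([2151, 257, 391]) cube([72, 846, 18]);


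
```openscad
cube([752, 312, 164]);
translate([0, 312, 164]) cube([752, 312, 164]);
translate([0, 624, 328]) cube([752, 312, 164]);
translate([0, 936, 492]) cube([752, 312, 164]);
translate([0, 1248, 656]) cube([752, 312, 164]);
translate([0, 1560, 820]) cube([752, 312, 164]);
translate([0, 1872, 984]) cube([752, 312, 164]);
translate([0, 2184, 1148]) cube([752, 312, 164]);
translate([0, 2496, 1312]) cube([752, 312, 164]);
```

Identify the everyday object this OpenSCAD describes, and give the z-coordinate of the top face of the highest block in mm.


A staircase. The total rise is 1476 mm.

9 identical blocks, each offset up and back from the previous — a staircase. Each step is 164 mm tall and there are 9 of them, so the total rise is 9 × 164 = 1476 mm.


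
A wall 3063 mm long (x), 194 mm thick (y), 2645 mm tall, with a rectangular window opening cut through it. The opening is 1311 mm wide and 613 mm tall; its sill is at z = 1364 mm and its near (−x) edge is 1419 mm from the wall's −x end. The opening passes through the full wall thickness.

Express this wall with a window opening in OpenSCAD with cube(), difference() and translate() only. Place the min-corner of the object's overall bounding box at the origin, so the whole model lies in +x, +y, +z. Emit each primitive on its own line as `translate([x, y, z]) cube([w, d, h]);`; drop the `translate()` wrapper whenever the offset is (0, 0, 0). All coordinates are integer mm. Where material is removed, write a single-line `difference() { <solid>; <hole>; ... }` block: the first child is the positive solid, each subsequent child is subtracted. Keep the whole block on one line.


difference() { cube([3063, 194, 2645]); translate([1419, 0, 1364]) cube([1311, 194, 613]); }


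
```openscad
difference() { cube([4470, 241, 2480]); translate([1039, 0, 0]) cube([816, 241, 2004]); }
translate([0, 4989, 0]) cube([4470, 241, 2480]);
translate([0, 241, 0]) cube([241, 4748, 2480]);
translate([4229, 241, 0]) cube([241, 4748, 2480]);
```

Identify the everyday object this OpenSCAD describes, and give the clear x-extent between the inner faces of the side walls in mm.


A single room. The interior width is 3988 mm.

Four walls enclosing a rectangle with a door in the front wall — a room. Outside width 4470 minus two 241 mm walls gives 3988 mm.


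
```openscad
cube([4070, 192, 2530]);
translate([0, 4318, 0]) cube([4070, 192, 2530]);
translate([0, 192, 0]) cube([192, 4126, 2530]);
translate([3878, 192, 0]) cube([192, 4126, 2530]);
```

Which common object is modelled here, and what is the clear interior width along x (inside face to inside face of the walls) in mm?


A house (or room) frame. The interior width is 3686 mm.

Four 2530 mm walls enclosing a rectangle with no floor or roof — a room or house frame. Outside width is 4070 mm and wall thickness is 192 mm, so the interior width is 4070 − 2 × 192 = 3686 mm.


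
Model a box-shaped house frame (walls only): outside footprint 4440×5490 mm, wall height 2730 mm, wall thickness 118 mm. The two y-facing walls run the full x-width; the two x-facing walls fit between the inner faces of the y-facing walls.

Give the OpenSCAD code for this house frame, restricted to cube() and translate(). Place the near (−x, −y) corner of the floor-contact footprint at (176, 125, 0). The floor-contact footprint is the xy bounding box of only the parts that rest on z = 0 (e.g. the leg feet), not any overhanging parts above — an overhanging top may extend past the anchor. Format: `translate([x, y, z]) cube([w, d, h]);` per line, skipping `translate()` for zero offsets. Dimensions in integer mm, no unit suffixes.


translate([176, 125, 0]) cube([4440, 118, 2730]);
translate([176, 5497, 0]) cube([4440, 118, 2730]);
translate([176, 243, 0]) cube([118, 5254, 2730]);
translate([4498, 243, 0]) cube([118, 5254, 2730]);


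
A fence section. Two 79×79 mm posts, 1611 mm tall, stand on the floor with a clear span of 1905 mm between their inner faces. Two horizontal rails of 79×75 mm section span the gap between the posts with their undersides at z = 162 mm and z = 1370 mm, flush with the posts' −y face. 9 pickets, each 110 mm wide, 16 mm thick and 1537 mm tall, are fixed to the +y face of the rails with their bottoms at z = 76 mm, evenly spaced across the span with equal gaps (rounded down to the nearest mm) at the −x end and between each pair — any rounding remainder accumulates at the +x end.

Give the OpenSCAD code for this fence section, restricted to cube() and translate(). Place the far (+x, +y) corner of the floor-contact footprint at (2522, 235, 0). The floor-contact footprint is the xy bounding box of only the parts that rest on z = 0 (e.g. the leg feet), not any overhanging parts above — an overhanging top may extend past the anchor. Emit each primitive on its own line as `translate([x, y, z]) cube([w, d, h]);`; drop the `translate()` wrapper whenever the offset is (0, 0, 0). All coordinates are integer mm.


translate([459, 156, 0]) cube([79, 79, 1611]);
translate([2443, 156, 0]) cube([79, 79, 1611]);
translate([538, 156, 162]) cube([1905, 79, 75]);
translate([538, 156, 1370]) cube([1905, 79, 75]);
translate([629, 235, 76]) cube([110, 16, 1537]);
translate([830, 235, 76]) cube([110, 16, 1537]);
translate([1031, 235, 76]) cube([110, 16, 1537]);
translate([1232, 235, 76]) cube([110, 16, 1537]);
translate([1433, 235, 76]) cube([110, 16, 1537]);
translate([1634, 235, 76]) cube([110, 16, 1537]);
translate([1835, 235, 76]) cube([110, 16, 1537]);
translate([2036, 235, 76]) cube([110, 16, 1537]);
translate([2237, 235, 76]) cube([110, 16, 1537]);


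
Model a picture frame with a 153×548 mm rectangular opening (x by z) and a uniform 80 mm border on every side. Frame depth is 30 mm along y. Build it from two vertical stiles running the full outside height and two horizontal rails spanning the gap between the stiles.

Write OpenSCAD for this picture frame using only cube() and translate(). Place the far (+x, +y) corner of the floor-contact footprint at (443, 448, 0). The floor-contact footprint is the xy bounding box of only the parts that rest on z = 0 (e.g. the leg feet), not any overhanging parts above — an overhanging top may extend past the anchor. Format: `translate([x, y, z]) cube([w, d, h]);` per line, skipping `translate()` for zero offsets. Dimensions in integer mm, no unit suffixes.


translate([130, 418, 0]) cube([80, 30, 708]);
translate([363, 418, 0]) cube([80, 30, 708]);
translate([210, 418, 0]) cube([153, 30, 80]);
translate([210, 418, 628]) cube([153, 30, 80]);


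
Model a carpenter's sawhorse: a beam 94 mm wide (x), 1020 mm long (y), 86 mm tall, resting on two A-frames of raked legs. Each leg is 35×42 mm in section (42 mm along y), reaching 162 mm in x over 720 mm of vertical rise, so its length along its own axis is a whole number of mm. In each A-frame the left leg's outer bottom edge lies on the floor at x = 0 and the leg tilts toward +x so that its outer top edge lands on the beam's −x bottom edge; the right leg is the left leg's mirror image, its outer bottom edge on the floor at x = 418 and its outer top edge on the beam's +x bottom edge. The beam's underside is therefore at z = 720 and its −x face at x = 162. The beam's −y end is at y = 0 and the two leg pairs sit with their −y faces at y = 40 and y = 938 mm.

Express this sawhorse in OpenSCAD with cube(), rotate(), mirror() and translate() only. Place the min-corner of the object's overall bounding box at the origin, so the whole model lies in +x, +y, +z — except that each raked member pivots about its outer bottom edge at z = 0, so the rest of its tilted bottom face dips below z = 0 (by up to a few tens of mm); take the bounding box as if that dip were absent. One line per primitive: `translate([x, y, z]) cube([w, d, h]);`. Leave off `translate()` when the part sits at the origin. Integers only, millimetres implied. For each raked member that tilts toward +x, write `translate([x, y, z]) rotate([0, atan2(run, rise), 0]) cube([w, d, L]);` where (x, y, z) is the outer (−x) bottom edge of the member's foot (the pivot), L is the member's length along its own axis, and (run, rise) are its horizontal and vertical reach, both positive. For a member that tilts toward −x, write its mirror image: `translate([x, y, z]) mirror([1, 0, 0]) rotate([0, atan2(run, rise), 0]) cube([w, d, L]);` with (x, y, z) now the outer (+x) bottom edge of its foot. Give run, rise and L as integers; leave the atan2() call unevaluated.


translate([162, 0, 720]) cube([94, 1020, 86]);
translate([0, 40, 0]) rotate([0, atan2(162, 720), 0]) cube([35, 42, 738]);
translate([418, 40, 0]) mirror([1, 0, 0]) rotate([0, atan2(162, 720), 0]) cube([35, 42, 738]);
translate([0, 938, 0]) rotate([0, atan2(162, 720), 0]) cube([35, 42, 738]);
translate([418, 938, 0]) mirror([1, 0, 0]) rotate([0, atan2(162, 720), 0]) cube([35, 42, 738]);
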